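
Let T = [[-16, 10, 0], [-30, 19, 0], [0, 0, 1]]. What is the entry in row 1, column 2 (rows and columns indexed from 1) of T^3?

130

Characteristic polynomial: μ^3 - 4μ^2 - μ + 4 = (μ - 4)(μ - 1)(μ + 1), so the eigenvalues are -1, 1, 4.
μ=1: eigenvector (0, 0, 1).
μ=-1: eigenvector (-2, -3, 0).
μ=4: eigenvector (1, 2, 0).
P = [[0, -2, 1], [0, -3, 2], [1, 0, 0]], D = diag(1, -1, 4), P⁻¹ = [[0, 0, 1], [-2, 1, 0], [-3, 2, 0]].
T³ = P·diag(1, -1, 64)·P⁻¹ = [[-196, 130, 0], [-390, 259, 0], [0, 0, 1]].
The requested entry is 130.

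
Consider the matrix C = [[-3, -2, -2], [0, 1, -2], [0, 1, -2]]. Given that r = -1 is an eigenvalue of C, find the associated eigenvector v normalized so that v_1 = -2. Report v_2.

1

C + 1I = [[-2, -2, -2], [0, 2, -2], [0, 1, -1]].
Solving (C + 1I)v = 0 gives the eigenspace spanned by (-2, 1, 1).
With v_1 = -2, v = (-2, 1, 1), so v_2 = 1.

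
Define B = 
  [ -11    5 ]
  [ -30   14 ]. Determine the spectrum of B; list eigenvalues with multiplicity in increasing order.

-1, 4

Characteristic polynomial: p(λ) = λ^2 - 3λ - 4 = (λ - 4)(λ + 1).
Roots (with multiplicity): -1, 4.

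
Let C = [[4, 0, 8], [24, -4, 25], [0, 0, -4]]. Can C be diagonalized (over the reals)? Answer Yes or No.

Characteristic polynomial: p(λ) = λ^3 + 4λ^2 - 16λ - 64 = (λ - 4)(λ + 4)^2.
λ = -4 has algebraic multiplicity 2; rank(C + 4I) = 2, so geometric multiplicity = 1.
Geometric multiplicity < algebraic multiplicity, so C is not diagonalizable.

No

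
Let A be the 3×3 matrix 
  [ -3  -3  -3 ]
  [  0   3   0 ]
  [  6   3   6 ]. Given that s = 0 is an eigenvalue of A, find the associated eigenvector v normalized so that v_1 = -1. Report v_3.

A = [[-3, -3, -3], [0, 3, 0], [6, 3, 6]].
Solving (A)v = 0 gives the eigenspace spanned by (-1, 0, 1).
With v_1 = -1, v = (-1, 0, 1), so v_3 = 1.

1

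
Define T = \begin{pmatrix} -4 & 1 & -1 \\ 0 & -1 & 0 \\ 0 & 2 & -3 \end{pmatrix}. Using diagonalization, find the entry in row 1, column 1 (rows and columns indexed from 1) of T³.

-64

Characteristic polynomial: r^3 + 8r^2 + 19r + 12 = (r + 1)(r + 3)(r + 4), so the eigenvalues are -4, -3, -1.
r=-4: eigenvector (1, 0, 0).
r=-1: eigenvector (0, 1, 1).
r=-3: eigenvector (-1, 0, 1).
P = [[1, 0, -1], [0, 1, 0], [0, 1, 1]], D = diag(-4, -1, -3), P⁻¹ = [[1, -1, 1], [0, 1, 0], [0, -1, 1]].
T³ = P·diag(-64, -1, -27)·P⁻¹ = [[-64, 37, -37], [0, -1, 0], [0, 26, -27]].
The requested entry is -64.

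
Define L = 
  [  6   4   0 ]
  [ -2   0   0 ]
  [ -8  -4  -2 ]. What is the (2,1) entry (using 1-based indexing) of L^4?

Characteristic polynomial: r^3 - 4r^2 - 4r + 16 = (r - 4)(r - 2)(r + 2), so the eigenvalues are -2, 2, 4.
r=4: eigenvector (2, -1, -2).
r=2: eigenvector (-1, 1, 1).
r=-2: eigenvector (0, 0, 1).
P = [[2, -1, 0], [-1, 1, 0], [-2, 1, 1]], D = diag(4, 2, -2), P⁻¹ = [[1, 1, 0], [1, 2, 0], [1, 0, 1]].
L⁴ = P·diag(256, 16, 16)·P⁻¹ = [[496, 480, 0], [-240, -224, 0], [-480, -480, 16]].
The requested entry is -240.

-240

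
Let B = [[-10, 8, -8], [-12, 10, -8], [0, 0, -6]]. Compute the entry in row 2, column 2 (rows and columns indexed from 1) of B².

4

Characteristic polynomial: t^3 + 6t^2 - 4t - 24 = (t - 2)(t + 2)(t + 6), so the eigenvalues are -6, -2, 2.
t=-2: eigenvector (1, 1, 0).
t=2: eigenvector (2, 3, 0).
t=-6: eigenvector (2, 2, 1).
P = [[1, 2, 2], [1, 3, 2], [0, 0, 1]], D = diag(-2, 2, -6), P⁻¹ = [[3, -2, -2], [-1, 1, 0], [0, 0, 1]].
B² = P·diag(4, 4, 36)·P⁻¹ = [[4, 0, 64], [0, 4, 64], [0, 0, 36]].
The requested entry is 4.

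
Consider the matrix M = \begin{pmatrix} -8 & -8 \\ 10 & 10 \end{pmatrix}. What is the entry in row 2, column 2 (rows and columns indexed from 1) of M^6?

320

Characteristic polynomial: t^2 - 2t = t(t - 2), so the eigenvalues are 0, 2.
t=2: eigenvector (-4, 5).
t=0: eigenvector (1, -1).
P = [[-4, 1], [5, -1]], D = diag(2, 0), P⁻¹ = [[1, 1], [5, 4]].
M⁶ = P·diag(64, 0)·P⁻¹ = [[-256, -256], [320, 320]].
The requested entry is 320.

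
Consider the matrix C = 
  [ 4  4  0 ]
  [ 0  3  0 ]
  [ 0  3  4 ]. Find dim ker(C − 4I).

2

C − 4I = [[0, 4, 0], [0, -1, 0], [0, 3, 0]].
This matrix has rank 1, so its null space has dimension 3 − 1 = 2.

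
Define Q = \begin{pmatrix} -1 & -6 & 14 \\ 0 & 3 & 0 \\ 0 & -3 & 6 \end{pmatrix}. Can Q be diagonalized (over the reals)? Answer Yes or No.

Characteristic polynomial: p(s) = s^3 - 8s^2 + 9s + 18 = (s - 6)(s - 3)(s + 1).
All 3 eigenvalues are distinct, so Q is diagonalizable.

Yes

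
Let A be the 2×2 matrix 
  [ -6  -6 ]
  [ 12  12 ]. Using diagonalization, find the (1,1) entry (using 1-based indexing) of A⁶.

-46656

Characteristic polynomial: s^2 - 6s = s(s - 6), so the eigenvalues are 0, 6.
s=6: eigenvector (1, -2).
s=0: eigenvector (1, -1).
P = [[1, 1], [-2, -1]], D = diag(6, 0), P⁻¹ = [[-1, -1], [2, 1]].
A⁶ = P·diag(46656, 0)·P⁻¹ = [[-46656, -46656], [93312, 93312]].
The requested entry is -46656.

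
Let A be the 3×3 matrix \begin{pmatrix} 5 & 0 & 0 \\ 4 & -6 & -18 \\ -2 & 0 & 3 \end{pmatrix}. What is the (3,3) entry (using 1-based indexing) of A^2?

9

Characteristic polynomial: s^3 - 2s^2 - 33s + 90 = (s - 5)(s - 3)(s + 6), so the eigenvalues are -6, 3, 5.
s=5: eigenvector (1, 2, -1).
s=-6: eigenvector (0, 1, 0).
s=3: eigenvector (0, -2, 1).
P = [[1, 0, 0], [2, 1, -2], [-1, 0, 1]], D = diag(5, -6, 3), P⁻¹ = [[1, 0, 0], [0, 1, 2], [1, 0, 1]].
A² = P·diag(25, 36, 9)·P⁻¹ = [[25, 0, 0], [32, 36, 54], [-16, 0, 9]].
The requested entry is 9.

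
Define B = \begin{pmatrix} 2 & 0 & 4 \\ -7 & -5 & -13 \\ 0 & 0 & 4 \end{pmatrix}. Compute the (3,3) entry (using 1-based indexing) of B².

Characteristic polynomial: r^3 - r^2 - 22r + 40 = (r - 4)(r - 2)(r + 5), so the eigenvalues are -5, 2, 4.
r=2: eigenvector (1, -1, 0).
r=-5: eigenvector (0, 1, 0).
r=4: eigenvector (2, -3, 1).
P = [[1, 0, 2], [-1, 1, -3], [0, 0, 1]], D = diag(2, -5, 4), P⁻¹ = [[1, 0, -2], [1, 1, 1], [0, 0, 1]].
B² = P·diag(4, 25, 16)·P⁻¹ = [[4, 0, 24], [21, 25, -15], [0, 0, 16]].
The requested entry is 16.

16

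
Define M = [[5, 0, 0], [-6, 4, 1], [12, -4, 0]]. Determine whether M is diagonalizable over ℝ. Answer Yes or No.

No

Characteristic polynomial: p(s) = s^3 - 9s^2 + 24s - 20 = (s - 5)(s - 2)^2.
s = 2 has algebraic multiplicity 2; rank(M − 2I) = 2, so geometric multiplicity = 1.
Geometric multiplicity < algebraic multiplicity, so M is not diagonalizable.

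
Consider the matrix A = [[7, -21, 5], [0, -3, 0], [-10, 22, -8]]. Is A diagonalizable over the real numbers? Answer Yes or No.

No

Characteristic polynomial: p(μ) = μ^3 + 4μ^2 - 3μ - 18 = (μ - 2)(μ + 3)^2.
μ = -3 has algebraic multiplicity 2; rank(A + 3I) = 2, so geometric multiplicity = 1.
Geometric multiplicity < algebraic multiplicity, so A is not diagonalizable.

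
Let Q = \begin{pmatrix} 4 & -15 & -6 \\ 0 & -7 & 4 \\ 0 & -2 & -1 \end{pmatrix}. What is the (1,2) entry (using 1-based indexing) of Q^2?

Characteristic polynomial: r^3 + 4r^2 - 17r - 60 = (r - 4)(r + 3)(r + 5), so the eigenvalues are -5, -3, 4.
r=4: eigenvector (1, 0, 0).
r=-5: eigenvector (4, 2, 1).
r=-3: eigenvector (-3, -1, -1).
P = [[1, 4, -3], [0, 2, -1], [0, 1, -1]], D = diag(4, -5, -3), P⁻¹ = [[1, -1, -2], [0, 1, -1], [0, 1, -2]].
Q² = P·diag(16, 25, 9)·P⁻¹ = [[16, 57, -78], [0, 41, -32], [0, 16, -7]].
The requested entry is 57.

57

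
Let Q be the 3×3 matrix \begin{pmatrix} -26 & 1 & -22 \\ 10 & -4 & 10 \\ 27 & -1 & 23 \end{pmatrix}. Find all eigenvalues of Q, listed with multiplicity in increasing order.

-4, -4, 1

Characteristic polynomial: p(s) = s^3 + 7s^2 + 8s - 16 = (s - 1)(s + 4)^2.
Roots (with multiplicity): -4, -4, 1.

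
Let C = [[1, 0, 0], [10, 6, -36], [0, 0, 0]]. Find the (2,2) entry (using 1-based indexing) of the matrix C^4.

Characteristic polynomial: μ^3 - 7μ^2 + 6μ = μ(μ - 6)(μ - 1), so the eigenvalues are 0, 1, 6.
μ=1: eigenvector (1, -2, 0).
μ=0: eigenvector (0, 6, 1).
μ=6: eigenvector (0, 1, 0).
P = [[1, 0, 0], [-2, 6, 1], [0, 1, 0]], D = diag(1, 0, 6), P⁻¹ = [[1, 0, 0], [0, 0, 1], [2, 1, -6]].
C⁴ = P·diag(1, 0, 1296)·P⁻¹ = [[1, 0, 0], [2590, 1296, -7776], [0, 0, 0]].
The requested entry is 1296.

1296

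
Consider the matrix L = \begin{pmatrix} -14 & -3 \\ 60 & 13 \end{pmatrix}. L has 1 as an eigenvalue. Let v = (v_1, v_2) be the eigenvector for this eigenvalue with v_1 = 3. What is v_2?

-15

L − 1I = [[-15, -3], [60, 12]].
Solving (L − 1I)v = 0 gives the eigenspace spanned by (3, -15).
With v_1 = 3, v = (3, -15), so v_2 = -15.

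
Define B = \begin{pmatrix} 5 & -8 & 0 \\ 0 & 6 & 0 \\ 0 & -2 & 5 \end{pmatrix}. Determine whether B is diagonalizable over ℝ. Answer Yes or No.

Yes

Characteristic polynomial: p(λ) = λ^3 - 16λ^2 + 85λ - 150 = (λ - 6)(λ - 5)^2.
λ = 5 has algebraic multiplicity 2; rank(B − 5I) = 1, so geometric multiplicity = 2.
Every eigenvalue has geometric = algebraic multiplicity, so B is diagonalizable.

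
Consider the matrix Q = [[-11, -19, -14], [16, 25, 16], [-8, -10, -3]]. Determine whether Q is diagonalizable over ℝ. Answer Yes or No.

Characteristic polynomial: p(μ) = μ^3 - 11μ^2 + 35μ - 25 = (μ - 5)^2(μ - 1).
μ = 5 has algebraic multiplicity 2; rank(Q − 5I) = 2, so geometric multiplicity = 1.
Geometric multiplicity < algebraic multiplicity, so Q is not diagonalizable.

No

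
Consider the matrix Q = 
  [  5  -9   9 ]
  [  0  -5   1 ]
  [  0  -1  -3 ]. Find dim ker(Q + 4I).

Q + 4I = [[9, -9, 9], [0, -1, 1], [0, -1, 1]].
This matrix has rank 2, so its null space has dimension 3 − 2 = 1.

1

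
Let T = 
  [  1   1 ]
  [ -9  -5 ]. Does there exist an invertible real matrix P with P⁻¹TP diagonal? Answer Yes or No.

No

Characteristic polynomial: p(λ) = λ^2 + 4λ + 4 = (λ + 2)^2.
λ = -2 has algebraic multiplicity 2; rank(T + 2I) = 1, so geometric multiplicity = 1.
Geometric multiplicity < algebraic multiplicity, so T is not diagonalizable.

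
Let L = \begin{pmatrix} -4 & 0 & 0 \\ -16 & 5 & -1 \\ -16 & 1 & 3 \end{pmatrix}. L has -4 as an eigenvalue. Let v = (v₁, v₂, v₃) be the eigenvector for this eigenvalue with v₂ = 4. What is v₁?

2

L + 4I = [[0, 0, 0], [-16, 9, -1], [-16, 1, 7]].
Solving (L + 4I)v = 0 gives the eigenspace spanned by (2, 4, 4).
With v₂ = 4, v = (2, 4, 4), so v₁ = 2.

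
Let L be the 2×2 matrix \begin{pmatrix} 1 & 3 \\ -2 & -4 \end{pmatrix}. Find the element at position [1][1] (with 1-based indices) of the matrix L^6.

Characteristic polynomial: μ^2 + 3μ + 2 = (μ + 1)(μ + 2), so the eigenvalues are -2, -1.
μ=-1: eigenvector (3, -2).
μ=-2: eigenvector (-1, 1).
P = [[3, -1], [-2, 1]], D = diag(-1, -2), P⁻¹ = [[1, 1], [2, 3]].
L⁶ = P·diag(1, 64)·P⁻¹ = [[-125, -189], [126, 190]].
The requested entry is -125.

-125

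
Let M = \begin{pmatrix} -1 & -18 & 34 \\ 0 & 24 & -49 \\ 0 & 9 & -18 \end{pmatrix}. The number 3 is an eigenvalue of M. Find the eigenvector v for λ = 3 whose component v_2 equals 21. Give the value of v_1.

-18

M − 3I = [[-4, -18, 34], [0, 21, -49], [0, 9, -21]].
Solving (M − 3I)v = 0 gives the eigenspace spanned by (-18, 21, 9).
With v_2 = 21, v = (-18, 21, 9), so v_1 = -18.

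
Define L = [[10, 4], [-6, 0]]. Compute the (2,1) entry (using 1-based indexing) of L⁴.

Characteristic polynomial: λ^2 - 10λ + 24 = (λ - 6)(λ - 4), so the eigenvalues are 4, 6.
λ=6: eigenvector (1, -1).
λ=4: eigenvector (-2, 3).
P = [[1, -2], [-1, 3]], D = diag(6, 4), P⁻¹ = [[3, 2], [1, 1]].
L⁴ = P·diag(1296, 256)·P⁻¹ = [[3376, 2080], [-3120, -1824]].
The requested entry is -3120.

-3120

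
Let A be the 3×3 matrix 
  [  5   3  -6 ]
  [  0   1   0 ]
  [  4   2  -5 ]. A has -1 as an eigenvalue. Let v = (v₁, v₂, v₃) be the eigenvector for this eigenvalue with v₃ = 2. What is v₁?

2

A + 1I = [[6, 3, -6], [0, 2, 0], [4, 2, -4]].
Solving (A + 1I)v = 0 gives the eigenspace spanned by (2, 0, 2).
With v₃ = 2, v = (2, 0, 2), so v₁ = 2.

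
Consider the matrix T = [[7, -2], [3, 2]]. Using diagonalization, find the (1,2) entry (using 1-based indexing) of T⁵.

-4202

Characteristic polynomial: λ^2 - 9λ + 20 = (λ - 5)(λ - 4), so the eigenvalues are 4, 5.
λ=4: eigenvector (-2, -3).
λ=5: eigenvector (1, 1).
P = [[-2, 1], [-3, 1]], D = diag(4, 5), P⁻¹ = [[1, -1], [3, -2]].
T⁵ = P·diag(1024, 3125)·P⁻¹ = [[7327, -4202], [6303, -3178]].
The requested entry is -4202.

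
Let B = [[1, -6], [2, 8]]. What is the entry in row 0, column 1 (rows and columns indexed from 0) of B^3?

Characteristic polynomial: r^2 - 9r + 20 = (r - 5)(r - 4), so the eigenvalues are 4, 5.
r=5: eigenvector (-3, 2).
r=4: eigenvector (-2, 1).
P = [[-3, -2], [2, 1]], D = diag(5, 4), P⁻¹ = [[1, 2], [-2, -3]].
B³ = P·diag(125, 64)·P⁻¹ = [[-119, -366], [122, 308]].
The requested entry is -366.

-366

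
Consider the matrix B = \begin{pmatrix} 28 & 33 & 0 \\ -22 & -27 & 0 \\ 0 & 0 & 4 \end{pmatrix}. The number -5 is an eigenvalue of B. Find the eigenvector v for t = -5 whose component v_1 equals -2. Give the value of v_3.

B + 5I = [[33, 33, 0], [-22, -22, 0], [0, 0, 9]].
Solving (B + 5I)v = 0 gives the eigenspace spanned by (-2, 2, 0).
With v_1 = -2, v = (-2, 2, 0), so v_3 = 0.

0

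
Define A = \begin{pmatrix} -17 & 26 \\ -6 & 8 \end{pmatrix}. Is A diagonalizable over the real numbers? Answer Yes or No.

Characteristic polynomial: p(r) = r^2 + 9r + 20 = (r + 4)(r + 5).
All 2 eigenvalues are distinct, so A is diagonalizable.

Yes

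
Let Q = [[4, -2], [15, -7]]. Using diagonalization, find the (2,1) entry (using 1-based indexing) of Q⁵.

Characteristic polynomial: r^2 + 3r + 2 = (r + 1)(r + 2), so the eigenvalues are -2, -1.
r=-1: eigenvector (-2, -5).
r=-2: eigenvector (1, 3).
P = [[-2, 1], [-5, 3]], D = diag(-1, -2), P⁻¹ = [[-3, 1], [-5, 2]].
Q⁵ = P·diag(-1, -32)·P⁻¹ = [[154, -62], [465, -187]].
The requested entry is 465.

465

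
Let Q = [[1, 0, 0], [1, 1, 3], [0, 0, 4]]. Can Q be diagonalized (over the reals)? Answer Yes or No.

No

Characteristic polynomial: p(t) = t^3 - 6t^2 + 9t - 4 = (t - 4)(t - 1)^2.
t = 1 has algebraic multiplicity 2; rank(Q − 1I) = 2, so geometric multiplicity = 1.
Geometric multiplicity < algebraic multiplicity, so Q is not diagonalizable.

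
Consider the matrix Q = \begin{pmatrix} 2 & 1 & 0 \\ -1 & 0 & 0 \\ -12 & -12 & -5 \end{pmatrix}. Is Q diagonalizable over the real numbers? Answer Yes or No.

Characteristic polynomial: p(r) = r^3 + 3r^2 - 9r + 5 = (r - 1)^2(r + 5).
r = 1 has algebraic multiplicity 2; rank(Q − 1I) = 2, so geometric multiplicity = 1.
Geometric multiplicity < algebraic multiplicity, so Q is not diagonalizable.

No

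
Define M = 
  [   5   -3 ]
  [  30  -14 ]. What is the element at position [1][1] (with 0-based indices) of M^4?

Characteristic polynomial: λ^2 + 9λ + 20 = (λ + 4)(λ + 5), so the eigenvalues are -5, -4.
λ=-4: eigenvector (1, 3).
λ=-5: eigenvector (3, 10).
P = [[1, 3], [3, 10]], D = diag(-4, -5), P⁻¹ = [[10, -3], [-3, 1]].
M⁴ = P·diag(256, 625)·P⁻¹ = [[-3065, 1107], [-11070, 3946]].
The requested entry is 3946.

3946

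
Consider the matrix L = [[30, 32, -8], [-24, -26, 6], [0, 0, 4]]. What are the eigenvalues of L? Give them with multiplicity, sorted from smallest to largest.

-2, 4, 6

Characteristic polynomial: p(μ) = μ^3 - 8μ^2 + 4μ + 48 = (μ - 6)(μ - 4)(μ + 2).
Roots (with multiplicity): -2, 4, 6.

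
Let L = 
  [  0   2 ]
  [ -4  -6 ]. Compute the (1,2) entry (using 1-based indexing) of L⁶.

Characteristic polynomial: μ^2 + 6μ + 8 = (μ + 2)(μ + 4), so the eigenvalues are -4, -2.
μ=-2: eigenvector (1, -1).
μ=-4: eigenvector (1, -2).
P = [[1, 1], [-1, -2]], D = diag(-2, -4), P⁻¹ = [[2, 1], [-1, -1]].
L⁶ = P·diag(64, 4096)·P⁻¹ = [[-3968, -4032], [8064, 8128]].
The requested entry is -4032.

-4032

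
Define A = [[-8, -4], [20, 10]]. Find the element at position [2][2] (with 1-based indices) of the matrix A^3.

40

Characteristic polynomial: s^2 - 2s = s(s - 2), so the eigenvalues are 0, 2.
s=2: eigenvector (-2, 5).
s=0: eigenvector (1, -2).
P = [[-2, 1], [5, -2]], D = diag(2, 0), P⁻¹ = [[2, 1], [5, 2]].
A³ = P·diag(8, 0)·P⁻¹ = [[-32, -16], [80, 40]].
The requested entry is 40.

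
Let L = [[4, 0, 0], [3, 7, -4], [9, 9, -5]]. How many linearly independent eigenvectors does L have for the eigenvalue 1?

L − 1I = [[3, 0, 0], [3, 6, -4], [9, 9, -6]].
This matrix has rank 2, so its null space has dimension 3 − 2 = 1.

1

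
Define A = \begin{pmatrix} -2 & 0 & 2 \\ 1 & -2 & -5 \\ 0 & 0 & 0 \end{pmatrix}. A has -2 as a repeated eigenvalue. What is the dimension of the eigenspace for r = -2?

1

A + 2I = [[0, 0, 2], [1, 0, -5], [0, 0, 2]].
This matrix has rank 2, so its null space has dimension 3 − 2 = 1.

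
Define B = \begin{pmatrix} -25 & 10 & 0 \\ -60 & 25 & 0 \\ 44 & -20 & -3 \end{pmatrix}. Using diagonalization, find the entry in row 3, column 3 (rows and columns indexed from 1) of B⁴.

Characteristic polynomial: t^3 + 3t^2 - 25t - 75 = (t - 5)(t + 3)(t + 5), so the eigenvalues are -5, -3, 5.
t=-5: eigenvector (1, 2, -2).
t=5: eigenvector (1, 3, -2).
t=-3: eigenvector (0, 0, 1).
P = [[1, 1, 0], [2, 3, 0], [-2, -2, 1]], D = diag(-5, 5, -3), P⁻¹ = [[3, -1, 0], [-2, 1, 0], [2, 0, 1]].
B⁴ = P·diag(625, 625, 81)·P⁻¹ = [[625, 0, 0], [0, 625, 0], [-1088, 0, 81]].
The requested entry is 81.

81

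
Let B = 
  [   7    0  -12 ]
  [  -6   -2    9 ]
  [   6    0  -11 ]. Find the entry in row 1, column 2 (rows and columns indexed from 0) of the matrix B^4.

-1233

Characteristic polynomial: λ^3 + 6λ^2 + 3λ - 10 = (λ - 1)(λ + 2)(λ + 5), so the eigenvalues are -5, -2, 1.
λ=-5: eigenvector (-1, 1, -1).
λ=-2: eigenvector (0, 1, 0).
λ=1: eigenvector (2, -1, 1).
P = [[-1, 0, 2], [1, 1, -1], [-1, 0, 1]], D = diag(-5, -2, 1), P⁻¹ = [[1, 0, -2], [0, 1, 1], [1, 0, -1]].
B⁴ = P·diag(625, 16, 1)·P⁻¹ = [[-623, 0, 1248], [624, 16, -1233], [-624, 0, 1249]].
The requested entry is -1233.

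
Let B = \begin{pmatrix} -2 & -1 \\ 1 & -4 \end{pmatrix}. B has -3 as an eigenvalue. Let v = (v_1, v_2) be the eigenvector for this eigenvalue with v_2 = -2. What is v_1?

-2

B + 3I = [[1, -1], [1, -1]].
Solving (B + 3I)v = 0 gives the eigenspace spanned by (-2, -2).
With v_2 = -2, v = (-2, -2), so v_1 = -2.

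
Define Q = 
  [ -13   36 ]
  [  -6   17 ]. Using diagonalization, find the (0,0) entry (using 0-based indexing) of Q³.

Characteristic polynomial: λ^2 - 4λ - 5 = (λ - 5)(λ + 1), so the eigenvalues are -1, 5.
λ=5: eigenvector (-2, -1).
λ=-1: eigenvector (-3, -1).
P = [[-2, -3], [-1, -1]], D = diag(5, -1), P⁻¹ = [[1, -3], [-1, 2]].
Q³ = P·diag(125, -1)·P⁻¹ = [[-253, 756], [-126, 377]].
The requested entry is -253.

-253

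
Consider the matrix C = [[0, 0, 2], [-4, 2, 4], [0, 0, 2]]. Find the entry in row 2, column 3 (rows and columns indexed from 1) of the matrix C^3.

16

Characteristic polynomial: μ^3 - 4μ^2 + 4μ = μ(μ - 2)^2, so the eigenvalues are 0, 2, 2.
μ=0: eigenvector (1, 2, 0).
μ=2: eigenvector (0, 1, 0).
μ=2: eigenvector (1, 2, 1).
P = [[1, 0, 1], [2, 1, 2], [0, 0, 1]], D = diag(0, 2, 2), P⁻¹ = [[1, 0, -1], [-2, 1, 0], [0, 0, 1]].
C³ = P·diag(0, 8, 8)·P⁻¹ = [[0, 0, 8], [-16, 8, 16], [0, 0, 8]].
The requested entry is 16.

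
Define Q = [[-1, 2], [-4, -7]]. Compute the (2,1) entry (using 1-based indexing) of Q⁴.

1088

Characteristic polynomial: r^2 + 8r + 15 = (r + 3)(r + 5), so the eigenvalues are -5, -3.
r=-5: eigenvector (1, -2).
r=-3: eigenvector (1, -1).
P = [[1, 1], [-2, -1]], D = diag(-5, -3), P⁻¹ = [[-1, -1], [2, 1]].
Q⁴ = P·diag(625, 81)·P⁻¹ = [[-463, -544], [1088, 1169]].
The requested entry is 1088.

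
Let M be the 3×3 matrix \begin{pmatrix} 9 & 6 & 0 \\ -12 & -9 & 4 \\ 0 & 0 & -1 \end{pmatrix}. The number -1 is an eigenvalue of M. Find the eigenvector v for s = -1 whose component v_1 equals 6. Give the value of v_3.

-2

M + 1I = [[10, 6, 0], [-12, -8, 4], [0, 0, 0]].
Solving (M + 1I)v = 0 gives the eigenspace spanned by (6, -10, -2).
With v_1 = 6, v = (6, -10, -2), so v_3 = -2.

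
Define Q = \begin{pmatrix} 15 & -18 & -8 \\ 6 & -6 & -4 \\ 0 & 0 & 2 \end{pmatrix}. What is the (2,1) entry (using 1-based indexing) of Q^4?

Characteristic polynomial: μ^3 - 11μ^2 + 36μ - 36 = (μ - 6)(μ - 3)(μ - 2), so the eigenvalues are 2, 3, 6.
μ=3: eigenvector (-3, -2, 0).
μ=6: eigenvector (2, 1, 0).
μ=2: eigenvector (2, 1, 1).
P = [[-3, 2, 2], [-2, 1, 1], [0, 0, 1]], D = diag(3, 6, 2), P⁻¹ = [[1, -2, 0], [2, -3, -1], [0, 0, 1]].
Q⁴ = P·diag(81, 1296, 16)·P⁻¹ = [[4941, -7290, -2560], [2430, -3564, -1280], [0, 0, 16]].
The requested entry is 2430.

2430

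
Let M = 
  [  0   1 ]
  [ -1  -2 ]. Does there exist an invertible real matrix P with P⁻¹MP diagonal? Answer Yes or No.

Characteristic polynomial: p(t) = t^2 + 2t + 1 = (t + 1)^2.
t = -1 has algebraic multiplicity 2; rank(M + 1I) = 1, so geometric multiplicity = 1.
Geometric multiplicity < algebraic multiplicity, so M is not diagonalizable.

No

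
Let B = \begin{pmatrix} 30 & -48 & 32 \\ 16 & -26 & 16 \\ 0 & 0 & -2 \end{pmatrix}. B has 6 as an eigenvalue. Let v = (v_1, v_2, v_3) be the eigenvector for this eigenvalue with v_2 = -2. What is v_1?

B − 6I = [[24, -48, 32], [16, -32, 16], [0, 0, -8]].
Solving (B − 6I)v = 0 gives the eigenspace spanned by (-4, -2, 0).
With v_2 = -2, v = (-4, -2, 0), so v_1 = -4.

-4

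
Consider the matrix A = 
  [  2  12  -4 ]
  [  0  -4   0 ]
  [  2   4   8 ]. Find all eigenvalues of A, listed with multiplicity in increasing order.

Characteristic polynomial: p(s) = s^3 - 6s^2 - 16s + 96 = (s - 6)(s - 4)(s + 4).
Roots (with multiplicity): -4, 4, 6.

-4, 4, 6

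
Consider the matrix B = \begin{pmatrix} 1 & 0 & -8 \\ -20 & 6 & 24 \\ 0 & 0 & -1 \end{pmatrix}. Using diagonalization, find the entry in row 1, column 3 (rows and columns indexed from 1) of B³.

Characteristic polynomial: t^3 - 6t^2 - t + 6 = (t - 6)(t - 1)(t + 1), so the eigenvalues are -1, 1, 6.
t=-1: eigenvector (4, 8, 1).
t=6: eigenvector (0, 1, 0).
t=1: eigenvector (1, 4, 0).
P = [[4, 0, 1], [8, 1, 4], [1, 0, 0]], D = diag(-1, 6, 1), P⁻¹ = [[0, 0, 1], [-4, 1, 8], [1, 0, -4]].
B³ = P·diag(-1, 216, 1)·P⁻¹ = [[1, 0, -8], [-860, 216, 1704], [0, 0, -1]].
The requested entry is -8.

-8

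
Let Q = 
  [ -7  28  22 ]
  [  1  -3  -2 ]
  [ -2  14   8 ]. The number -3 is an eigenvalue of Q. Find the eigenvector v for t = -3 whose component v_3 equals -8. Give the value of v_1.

-16

Q + 3I = [[-4, 28, 22], [1, 0, -2], [-2, 14, 11]].
Solving (Q + 3I)v = 0 gives the eigenspace spanned by (-16, 4, -8).
With v_3 = -8, v = (-16, 4, -8), so v_1 = -16.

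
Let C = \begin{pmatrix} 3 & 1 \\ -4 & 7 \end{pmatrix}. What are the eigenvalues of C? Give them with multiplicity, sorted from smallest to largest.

5, 5

Characteristic polynomial: p(t) = t^2 - 10t + 25 = (t - 5)^2.
Roots (with multiplicity): 5, 5.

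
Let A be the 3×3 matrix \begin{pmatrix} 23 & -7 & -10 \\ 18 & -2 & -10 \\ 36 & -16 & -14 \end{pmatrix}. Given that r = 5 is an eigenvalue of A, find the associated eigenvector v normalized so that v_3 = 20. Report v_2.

A − 5I = [[18, -7, -10], [18, -7, -10], [36, -16, -19]].
Solving (A − 5I)v = 0 gives the eigenspace spanned by (15, 10, 20).
With v_3 = 20, v = (15, 10, 20), so v_2 = 10.

10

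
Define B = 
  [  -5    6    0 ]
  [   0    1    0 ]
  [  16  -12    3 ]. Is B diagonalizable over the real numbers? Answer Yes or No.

Characteristic polynomial: p(t) = t^3 + t^2 - 17t + 15 = (t - 3)(t - 1)(t + 5).
All 3 eigenvalues are distinct, so B is diagonalizable.

Yes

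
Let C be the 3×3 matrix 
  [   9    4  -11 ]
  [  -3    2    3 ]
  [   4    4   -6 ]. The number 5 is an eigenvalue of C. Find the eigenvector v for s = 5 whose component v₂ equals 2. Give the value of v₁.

C − 5I = [[4, 4, -11], [-3, -3, 3], [4, 4, -11]].
Solving (C − 5I)v = 0 gives the eigenspace spanned by (-2, 2, 0).
With v₂ = 2, v = (-2, 2, 0), so v₁ = -2.

-2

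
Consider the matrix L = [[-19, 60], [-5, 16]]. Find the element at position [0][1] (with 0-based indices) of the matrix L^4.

Characteristic polynomial: t^2 + 3t - 4 = (t - 1)(t + 4), so the eigenvalues are -4, 1.
t=1: eigenvector (-3, -1).
t=-4: eigenvector (4, 1).
P = [[-3, 4], [-1, 1]], D = diag(1, -4), P⁻¹ = [[1, -4], [1, -3]].
L⁴ = P·diag(1, 256)·P⁻¹ = [[1021, -3060], [255, -764]].
The requested entry is -3060.

-3060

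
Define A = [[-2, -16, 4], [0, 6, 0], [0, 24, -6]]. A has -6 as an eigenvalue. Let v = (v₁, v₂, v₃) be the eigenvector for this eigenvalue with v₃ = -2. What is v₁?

A + 6I = [[4, -16, 4], [0, 12, 0], [0, 24, 0]].
Solving (A + 6I)v = 0 gives the eigenspace spanned by (2, 0, -2).
With v₃ = -2, v = (2, 0, -2), so v₁ = 2.

2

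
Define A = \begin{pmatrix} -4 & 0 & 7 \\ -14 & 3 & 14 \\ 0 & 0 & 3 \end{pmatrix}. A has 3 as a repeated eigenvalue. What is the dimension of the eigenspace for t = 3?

2

A − 3I = [[-7, 0, 7], [-14, 0, 14], [0, 0, 0]].
This matrix has rank 1, so its null space has dimension 3 − 1 = 2.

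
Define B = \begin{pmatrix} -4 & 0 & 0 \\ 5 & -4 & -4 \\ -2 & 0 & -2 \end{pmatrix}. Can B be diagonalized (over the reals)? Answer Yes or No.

No

Characteristic polynomial: p(λ) = λ^3 + 10λ^2 + 32λ + 32 = (λ + 2)(λ + 4)^2.
λ = -4 has algebraic multiplicity 2; rank(B + 4I) = 2, so geometric multiplicity = 1.
Geometric multiplicity < algebraic multiplicity, so B is not diagonalizable.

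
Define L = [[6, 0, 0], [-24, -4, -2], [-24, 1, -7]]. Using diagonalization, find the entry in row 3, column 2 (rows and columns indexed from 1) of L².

-11

Characteristic polynomial: r^3 + 5r^2 - 36r - 180 = (r - 6)(r + 5)(r + 6), so the eigenvalues are -6, -5, 6.
r=-6: eigenvector (0, -1, -1).
r=6: eigenvector (1, -2, -2).
r=-5: eigenvector (0, 2, 1).
P = [[0, 1, 0], [-1, -2, 2], [-1, -2, 1]], D = diag(-6, 6, -5), P⁻¹ = [[-2, 1, -2], [1, 0, 0], [0, 1, -1]].
L² = P·diag(36, 36, 25)·P⁻¹ = [[36, 0, 0], [0, 14, 22], [0, -11, 47]].
The requested entry is -11.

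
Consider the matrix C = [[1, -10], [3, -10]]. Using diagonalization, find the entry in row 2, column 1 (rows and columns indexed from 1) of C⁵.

Characteristic polynomial: t^2 + 9t + 20 = (t + 4)(t + 5), so the eigenvalues are -5, -4.
t=-5: eigenvector (-5, -3).
t=-4: eigenvector (2, 1).
P = [[-5, 2], [-3, 1]], D = diag(-5, -4), P⁻¹ = [[1, -2], [3, -5]].
C⁵ = P·diag(-3125, -1024)·P⁻¹ = [[9481, -21010], [6303, -13630]].
The requested entry is 6303.

6303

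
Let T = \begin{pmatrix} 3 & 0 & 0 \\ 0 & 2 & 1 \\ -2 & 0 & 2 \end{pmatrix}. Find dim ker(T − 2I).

1

T − 2I = [[1, 0, 0], [0, 0, 1], [-2, 0, 0]].
This matrix has rank 2, so its null space has dimension 3 − 2 = 1.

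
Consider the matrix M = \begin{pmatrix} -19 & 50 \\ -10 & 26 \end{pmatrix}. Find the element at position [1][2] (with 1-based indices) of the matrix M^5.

77750

Characteristic polynomial: r^2 - 7r + 6 = (r - 6)(r - 1), so the eigenvalues are 1, 6.
r=6: eigenvector (2, 1).
r=1: eigenvector (-5, -2).
P = [[2, -5], [1, -2]], D = diag(6, 1), P⁻¹ = [[-2, 5], [-1, 2]].
M⁵ = P·diag(7776, 1)·P⁻¹ = [[-31099, 77750], [-15550, 38876]].
The requested entry is 77750.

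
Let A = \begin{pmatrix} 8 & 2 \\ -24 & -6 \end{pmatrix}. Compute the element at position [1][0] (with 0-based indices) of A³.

Characteristic polynomial: λ^2 - 2λ = λ(λ - 2), so the eigenvalues are 0, 2.
λ=2: eigenvector (1, -3).
λ=0: eigenvector (-1, 4).
P = [[1, -1], [-3, 4]], D = diag(2, 0), P⁻¹ = [[4, 1], [3, 1]].
A³ = P·diag(8, 0)·P⁻¹ = [[32, 8], [-96, -24]].
The requested entry is -96.

-96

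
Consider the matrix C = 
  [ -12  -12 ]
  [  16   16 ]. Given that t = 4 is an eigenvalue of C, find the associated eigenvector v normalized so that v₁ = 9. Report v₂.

C − 4I = [[-16, -12], [16, 12]].
Solving (C − 4I)v = 0 gives the eigenspace spanned by (9, -12).
With v₁ = 9, v = (9, -12), so v₂ = -12.

-12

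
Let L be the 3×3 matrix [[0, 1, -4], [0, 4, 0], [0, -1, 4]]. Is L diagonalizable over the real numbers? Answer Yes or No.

No

Characteristic polynomial: p(μ) = μ^3 - 8μ^2 + 16μ = μ(μ - 4)^2.
μ = 4 has algebraic multiplicity 2; rank(L − 4I) = 2, so geometric multiplicity = 1.
Geometric multiplicity < algebraic multiplicity, so L is not diagonalizable.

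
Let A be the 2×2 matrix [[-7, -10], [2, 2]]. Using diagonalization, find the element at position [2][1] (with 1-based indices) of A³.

38

Characteristic polynomial: μ^2 + 5μ + 6 = (μ + 2)(μ + 3), so the eigenvalues are -3, -2.
μ=-3: eigenvector (5, -2).
μ=-2: eigenvector (-2, 1).
P = [[5, -2], [-2, 1]], D = diag(-3, -2), P⁻¹ = [[1, 2], [2, 5]].
A³ = P·diag(-27, -8)·P⁻¹ = [[-103, -190], [38, 68]].
The requested entry is 38.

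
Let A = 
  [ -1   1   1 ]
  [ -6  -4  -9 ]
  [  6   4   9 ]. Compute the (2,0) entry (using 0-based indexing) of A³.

126

Characteristic polynomial: s^3 - 4s^2 - 5s = s(s - 5)(s + 1), so the eigenvalues are -1, 0, 5.
s=-1: eigenvector (1, 1, -1).
s=5: eigenvector (0, -1, 1).
s=0: eigenvector (-1, -3, 2).
P = [[1, 0, -1], [1, -1, -3], [-1, 1, 2]], D = diag(-1, 5, 0), P⁻¹ = [[1, -1, -1], [1, 1, 2], [0, -1, -1]].
A³ = P·diag(-1, 125, 0)·P⁻¹ = [[-1, 1, 1], [-126, -124, -249], [126, 124, 249]].
The requested entry is 126.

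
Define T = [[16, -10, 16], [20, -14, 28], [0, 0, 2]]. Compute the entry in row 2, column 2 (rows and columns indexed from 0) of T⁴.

16

Characteristic polynomial: r^3 - 4r^2 - 20r + 48 = (r - 6)(r - 2)(r + 4), so the eigenvalues are -4, 2, 6.
r=-4: eigenvector (1, 2, 0).
r=6: eigenvector (-1, -1, 0).
r=2: eigenvector (1, 3, 1).
P = [[1, -1, 1], [2, -1, 3], [0, 0, 1]], D = diag(-4, 6, 2), P⁻¹ = [[-1, 1, -2], [-2, 1, -1], [0, 0, 1]].
T⁴ = P·diag(256, 1296, 16)·P⁻¹ = [[2336, -1040, 800], [2080, -784, 320], [0, 0, 16]].
The requested entry is 16.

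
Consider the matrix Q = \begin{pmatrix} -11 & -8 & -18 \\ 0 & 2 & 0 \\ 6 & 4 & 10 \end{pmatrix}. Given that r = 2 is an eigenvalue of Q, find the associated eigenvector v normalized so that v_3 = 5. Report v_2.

5

Q − 2I = [[-13, -8, -18], [0, 0, 0], [6, 4, 8]].
Solving (Q − 2I)v = 0 gives the eigenspace spanned by (-10, 5, 5).
With v_3 = 5, v = (-10, 5, 5), so v_2 = 5.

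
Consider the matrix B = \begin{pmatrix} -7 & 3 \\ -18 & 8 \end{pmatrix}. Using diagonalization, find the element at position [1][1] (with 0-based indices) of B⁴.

Characteristic polynomial: μ^2 - μ - 2 = (μ - 2)(μ + 1), so the eigenvalues are -1, 2.
μ=-1: eigenvector (-1, -2).
μ=2: eigenvector (-1, -3).
P = [[-1, -1], [-2, -3]], D = diag(-1, 2), P⁻¹ = [[-3, 1], [2, -1]].
B⁴ = P·diag(1, 16)·P⁻¹ = [[-29, 15], [-90, 46]].
The requested entry is 46.

46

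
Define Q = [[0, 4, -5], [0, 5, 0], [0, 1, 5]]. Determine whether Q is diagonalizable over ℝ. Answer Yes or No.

No

Characteristic polynomial: p(t) = t^3 - 10t^2 + 25t = t(t - 5)^2.
t = 5 has algebraic multiplicity 2; rank(Q − 5I) = 2, so geometric multiplicity = 1.
Geometric multiplicity < algebraic multiplicity, so Q is not diagonalizable.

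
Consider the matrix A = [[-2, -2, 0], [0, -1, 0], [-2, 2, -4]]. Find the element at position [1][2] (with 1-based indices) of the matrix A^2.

Characteristic polynomial: μ^3 + 7μ^2 + 14μ + 8 = (μ + 1)(μ + 2)(μ + 4), so the eigenvalues are -4, -2, -1.
μ=-2: eigenvector (1, 0, -1).
μ=-1: eigenvector (-2, 1, 2).
μ=-4: eigenvector (0, 0, 1).
P = [[1, -2, 0], [0, 1, 0], [-1, 2, 1]], D = diag(-2, -1, -4), P⁻¹ = [[1, 2, 0], [0, 1, 0], [1, 0, 1]].
A² = P·diag(4, 1, 16)·P⁻¹ = [[4, 6, 0], [0, 1, 0], [12, -6, 16]].
The requested entry is 6.

6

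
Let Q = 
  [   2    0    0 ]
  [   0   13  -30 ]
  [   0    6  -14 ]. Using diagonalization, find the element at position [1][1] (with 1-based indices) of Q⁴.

16

Characteristic polynomial: μ^3 - μ^2 - 4μ + 4 = (μ - 2)(μ - 1)(μ + 2), so the eigenvalues are -2, 1, 2.
μ=2: eigenvector (1, 0, 0).
μ=1: eigenvector (0, 5, 2).
μ=-2: eigenvector (0, 2, 1).
P = [[1, 0, 0], [0, 5, 2], [0, 2, 1]], D = diag(2, 1, -2), P⁻¹ = [[1, 0, 0], [0, 1, -2], [0, -2, 5]].
Q⁴ = P·diag(16, 1, 16)·P⁻¹ = [[16, 0, 0], [0, -59, 150], [0, -30, 76]].
The requested entry is 16.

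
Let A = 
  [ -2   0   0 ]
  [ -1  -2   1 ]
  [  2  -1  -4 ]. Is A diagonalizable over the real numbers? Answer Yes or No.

Characteristic polynomial: p(s) = s^3 + 8s^2 + 21s + 18 = (s + 2)(s + 3)^2.
s = -3 has algebraic multiplicity 2; rank(A + 3I) = 2, so geometric multiplicity = 1.
Geometric multiplicity < algebraic multiplicity, so A is not diagonalizable.

No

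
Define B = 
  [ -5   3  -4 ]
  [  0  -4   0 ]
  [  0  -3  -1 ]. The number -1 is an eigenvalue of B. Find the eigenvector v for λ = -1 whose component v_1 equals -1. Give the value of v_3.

B + 1I = [[-4, 3, -4], [0, -3, 0], [0, -3, 0]].
Solving (B + 1I)v = 0 gives the eigenspace spanned by (-1, 0, 1).
With v_1 = -1, v = (-1, 0, 1), so v_3 = 1.

1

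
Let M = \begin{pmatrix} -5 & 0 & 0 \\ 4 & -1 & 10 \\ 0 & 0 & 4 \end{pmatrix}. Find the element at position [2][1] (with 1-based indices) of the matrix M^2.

Characteristic polynomial: μ^3 + 2μ^2 - 19μ - 20 = (μ - 4)(μ + 1)(μ + 5), so the eigenvalues are -5, -1, 4.
μ=4: eigenvector (0, 2, 1).
μ=-1: eigenvector (0, 1, 0).
μ=-5: eigenvector (1, -1, 0).
P = [[0, 0, 1], [2, 1, -1], [1, 0, 0]], D = diag(4, -1, -5), P⁻¹ = [[0, 0, 1], [1, 1, -2], [1, 0, 0]].
M² = P·diag(16, 1, 25)·P⁻¹ = [[25, 0, 0], [-24, 1, 30], [0, 0, 16]].
The requested entry is -24.

-24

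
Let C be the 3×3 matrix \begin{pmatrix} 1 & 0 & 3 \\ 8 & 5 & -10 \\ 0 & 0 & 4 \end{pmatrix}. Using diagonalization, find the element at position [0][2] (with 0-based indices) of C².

15

Characteristic polynomial: λ^3 - 10λ^2 + 29λ - 20 = (λ - 5)(λ - 4)(λ - 1), so the eigenvalues are 1, 4, 5.
λ=4: eigenvector (1, 2, 1).
λ=5: eigenvector (0, 1, 0).
λ=1: eigenvector (1, -2, 0).
P = [[1, 0, 1], [2, 1, -2], [1, 0, 0]], D = diag(4, 5, 1), P⁻¹ = [[0, 0, 1], [2, 1, -4], [1, 0, -1]].
C² = P·diag(16, 25, 1)·P⁻¹ = [[1, 0, 15], [48, 25, -66], [0, 0, 16]].
The requested entry is 15.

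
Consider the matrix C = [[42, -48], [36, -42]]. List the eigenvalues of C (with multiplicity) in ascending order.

Characteristic polynomial: p(t) = t^2 - 36 = (t - 6)(t + 6).
Roots (with multiplicity): -6, 6.

-6, 6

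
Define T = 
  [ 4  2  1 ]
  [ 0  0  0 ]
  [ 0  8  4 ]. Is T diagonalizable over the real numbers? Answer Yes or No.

No

Characteristic polynomial: p(s) = s^3 - 8s^2 + 16s = s(s - 4)^2.
s = 4 has algebraic multiplicity 2; rank(T − 4I) = 2, so geometric multiplicity = 1.
Geometric multiplicity < algebraic multiplicity, so T is not diagonalizable.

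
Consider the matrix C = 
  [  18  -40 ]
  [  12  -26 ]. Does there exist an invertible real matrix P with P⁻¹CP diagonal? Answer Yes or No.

Characteristic polynomial: p(t) = t^2 + 8t + 12 = (t + 2)(t + 6).
All 2 eigenvalues are distinct, so C is diagonalizable.

Yes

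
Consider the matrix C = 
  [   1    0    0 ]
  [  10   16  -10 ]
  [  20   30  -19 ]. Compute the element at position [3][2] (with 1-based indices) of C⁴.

-1530

Characteristic polynomial: t^3 + 2t^2 - 7t + 4 = (t - 1)^2(t + 4), so the eigenvalues are -4, 1, 1.
t=1: eigenvector (1, 2, 4).
t=1: eigenvector (0, -2, -3).
t=-4: eigenvector (0, 1, 2).
P = [[1, 0, 0], [2, -2, 1], [4, -3, 2]], D = diag(1, 1, -4), P⁻¹ = [[1, 0, 0], [0, -2, 1], [-2, -3, 2]].
C⁴ = P·diag(1, 1, 256)·P⁻¹ = [[1, 0, 0], [-510, -764, 510], [-1020, -1530, 1021]].
The requested entry is -1530.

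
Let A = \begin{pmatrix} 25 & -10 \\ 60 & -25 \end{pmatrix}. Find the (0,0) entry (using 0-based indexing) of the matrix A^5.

Characteristic polynomial: t^2 - 25 = (t - 5)(t + 5), so the eigenvalues are -5, 5.
t=5: eigenvector (1, 2).
t=-5: eigenvector (1, 3).
P = [[1, 1], [2, 3]], D = diag(5, -5), P⁻¹ = [[3, -1], [-2, 1]].
A⁵ = P·diag(3125, -3125)·P⁻¹ = [[15625, -6250], [37500, -15625]].
The requested entry is 15625.

15625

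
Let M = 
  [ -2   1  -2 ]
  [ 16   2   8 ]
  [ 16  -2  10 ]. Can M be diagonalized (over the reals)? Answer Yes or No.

No

Characteristic polynomial: p(r) = r^3 - 10r^2 + 28r - 24 = (r - 6)(r - 2)^2.
r = 2 has algebraic multiplicity 2; rank(M − 2I) = 2, so geometric multiplicity = 1.
Geometric multiplicity < algebraic multiplicity, so M is not diagonalizable.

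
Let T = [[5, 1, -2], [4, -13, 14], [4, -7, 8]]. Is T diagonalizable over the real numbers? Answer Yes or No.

Characteristic polynomial: p(r) = r^3 - 27r + 54 = (r - 3)^2(r + 6).
r = 3 has algebraic multiplicity 2; rank(T − 3I) = 2, so geometric multiplicity = 1.
Geometric multiplicity < algebraic multiplicity, so T is not diagonalizable.

No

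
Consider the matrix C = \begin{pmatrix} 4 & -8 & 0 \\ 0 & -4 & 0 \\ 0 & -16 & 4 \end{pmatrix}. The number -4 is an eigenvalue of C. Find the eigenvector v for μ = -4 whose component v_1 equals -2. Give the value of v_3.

-4

C + 4I = [[8, -8, 0], [0, 0, 0], [0, -16, 8]].
Solving (C + 4I)v = 0 gives the eigenspace spanned by (-2, -2, -4).
With v_1 = -2, v = (-2, -2, -4), so v_3 = -4.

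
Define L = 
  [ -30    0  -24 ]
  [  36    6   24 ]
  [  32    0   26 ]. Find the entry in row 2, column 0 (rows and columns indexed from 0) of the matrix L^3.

Characteristic polynomial: s^3 - 2s^2 - 36s + 72 = (s - 6)(s - 2)(s + 6), so the eigenvalues are -6, 2, 6.
s=2: eigenvector (-3, 3, 4).
s=6: eigenvector (0, 1, 0).
s=-6: eigenvector (1, -1, -1).
P = [[-3, 0, 1], [3, 1, -1], [4, 0, -1]], D = diag(2, 6, -6), P⁻¹ = [[1, 0, 1], [1, 1, 0], [4, 0, 3]].
L³ = P·diag(8, 216, -216)·P⁻¹ = [[-888, 0, -672], [1104, 216, 672], [896, 0, 680]].
The requested entry is 896.

896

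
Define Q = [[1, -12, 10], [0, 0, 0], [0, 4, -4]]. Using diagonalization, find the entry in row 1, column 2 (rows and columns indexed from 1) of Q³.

-132

Characteristic polynomial: s^3 + 3s^2 - 4s = s(s - 1)(s + 4), so the eigenvalues are -4, 0, 1.
s=1: eigenvector (1, 0, 0).
s=0: eigenvector (2, 1, 1).
s=-4: eigenvector (-2, 0, 1).
P = [[1, 2, -2], [0, 1, 0], [0, 1, 1]], D = diag(1, 0, -4), P⁻¹ = [[1, -4, 2], [0, 1, 0], [0, -1, 1]].
Q³ = P·diag(1, 0, -64)·P⁻¹ = [[1, -132, 130], [0, 0, 0], [0, 64, -64]].
The requested entry is -132.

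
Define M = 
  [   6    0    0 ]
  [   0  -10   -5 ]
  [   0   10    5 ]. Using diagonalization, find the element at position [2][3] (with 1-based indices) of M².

25

Characteristic polynomial: μ^3 - μ^2 - 30μ = μ(μ - 6)(μ + 5), so the eigenvalues are -5, 0, 6.
μ=6: eigenvector (1, 0, 0).
μ=0: eigenvector (0, 1, -2).
μ=-5: eigenvector (0, 1, -1).
P = [[1, 0, 0], [0, 1, 1], [0, -2, -1]], D = diag(6, 0, -5), P⁻¹ = [[1, 0, 0], [0, -1, -1], [0, 2, 1]].
M² = P·diag(36, 0, 25)·P⁻¹ = [[36, 0, 0], [0, 50, 25], [0, -50, -25]].
The requested entry is 25.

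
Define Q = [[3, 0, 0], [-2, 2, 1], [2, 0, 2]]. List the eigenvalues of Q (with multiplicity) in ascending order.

2, 2, 3

Characteristic polynomial: p(s) = s^3 - 7s^2 + 16s - 12 = (s - 3)(s - 2)^2.
Roots (with multiplicity): 2, 2, 3.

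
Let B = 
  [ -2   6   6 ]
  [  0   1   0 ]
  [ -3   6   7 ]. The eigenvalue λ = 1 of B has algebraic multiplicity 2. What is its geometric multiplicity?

2

B − 1I = [[-3, 6, 6], [0, 0, 0], [-3, 6, 6]].
This matrix has rank 1, so its null space has dimension 3 − 1 = 2.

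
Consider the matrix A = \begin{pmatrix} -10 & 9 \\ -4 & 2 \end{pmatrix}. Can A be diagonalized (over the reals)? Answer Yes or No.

Characteristic polynomial: p(λ) = λ^2 + 8λ + 16 = (λ + 4)^2.
λ = -4 has algebraic multiplicity 2; rank(A + 4I) = 1, so geometric multiplicity = 1.
Geometric multiplicity < algebraic multiplicity, so A is not diagonalizable.

No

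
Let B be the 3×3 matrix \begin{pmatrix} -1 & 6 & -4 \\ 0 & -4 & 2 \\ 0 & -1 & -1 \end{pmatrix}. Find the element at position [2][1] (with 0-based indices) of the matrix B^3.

Characteristic polynomial: t^3 + 6t^2 + 11t + 6 = (t + 1)(t + 2)(t + 3), so the eigenvalues are -3, -2, -1.
t=-3: eigenvector (-4, 2, 1).
t=-1: eigenvector (1, 0, 0).
t=-2: eigenvector (-2, 1, 1).
P = [[-4, 1, -2], [2, 0, 1], [1, 0, 1]], D = diag(-3, -1, -2), P⁻¹ = [[0, 1, -1], [1, 2, 0], [0, -1, 2]].
B³ = P·diag(-27, -1, -8)·P⁻¹ = [[-1, 90, -76], [0, -46, 38], [0, -19, 11]].
The requested entry is -19.

-19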